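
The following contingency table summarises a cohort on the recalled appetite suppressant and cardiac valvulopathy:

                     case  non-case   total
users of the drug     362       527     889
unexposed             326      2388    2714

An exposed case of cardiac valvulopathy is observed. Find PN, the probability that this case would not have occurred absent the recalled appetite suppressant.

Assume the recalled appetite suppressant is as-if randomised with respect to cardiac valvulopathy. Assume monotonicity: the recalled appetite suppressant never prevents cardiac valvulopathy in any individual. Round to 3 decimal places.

p₁ = P(outcome | exposed) = 362/889 = 0.4072
p₀ = P(outcome | unexposed) = 326/2714 = 0.12012
Under exogeneity and monotonicity, PN = (p₁ − p₀)/p₁.
PN = (0.4072 − 0.12012) / 0.4072 ≈ 0.7050

PN ≈ 0.705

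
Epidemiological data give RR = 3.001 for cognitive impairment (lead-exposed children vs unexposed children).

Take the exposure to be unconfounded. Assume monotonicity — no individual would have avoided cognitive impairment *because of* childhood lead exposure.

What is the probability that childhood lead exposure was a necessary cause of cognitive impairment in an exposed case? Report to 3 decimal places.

PN ≈ 0.667

Under exogeneity and monotonicity, PN = (RR − 1) / RR = 1 − 1/RR.
PN = (3.001 − 1) / 3.001 = 2.001 / 3.001 ≈ 0.6668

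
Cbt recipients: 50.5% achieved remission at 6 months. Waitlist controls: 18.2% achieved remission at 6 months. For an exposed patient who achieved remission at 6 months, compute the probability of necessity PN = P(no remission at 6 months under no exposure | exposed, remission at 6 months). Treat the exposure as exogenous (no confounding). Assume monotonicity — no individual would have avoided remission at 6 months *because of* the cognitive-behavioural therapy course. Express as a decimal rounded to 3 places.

PN ≈ 0.640

p₁ = 0.505, p₀ = 0.182.
Under exogeneity and monotonicity, PN = (p₁ − p₀) / p₁.
PN = (0.505 − 0.182) / 0.505 = 0.323 / 0.505 ≈ 0.6396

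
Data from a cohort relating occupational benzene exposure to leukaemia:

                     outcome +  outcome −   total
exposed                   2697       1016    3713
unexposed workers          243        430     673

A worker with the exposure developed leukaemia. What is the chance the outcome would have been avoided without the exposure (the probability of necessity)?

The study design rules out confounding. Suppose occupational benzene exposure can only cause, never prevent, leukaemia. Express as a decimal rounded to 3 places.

p₁ = P(outcome | exposed) = 2697/3713 = 0.72637
p₀ = P(outcome | unexposed) = 243/673 = 0.36107
Under exogeneity and monotonicity, PN = (p₁ − p₀)/p₁.
PN = (0.72637 − 0.36107) / 0.72637 ≈ 0.5029

PN ≈ 0.503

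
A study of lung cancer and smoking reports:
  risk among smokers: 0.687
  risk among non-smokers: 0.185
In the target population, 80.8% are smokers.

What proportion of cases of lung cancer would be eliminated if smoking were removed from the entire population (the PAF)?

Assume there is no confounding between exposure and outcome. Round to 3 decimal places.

Let p₁ = 0.687, p₀ = 0.185.
Overall risk P(Y=1) = π·p₁ + (1−π)·p₀ = 0.808×0.687 + 0.192×0.185 = 0.59062.
Under exogeneity, PAF = [P(Y=1) − p₀] / P(Y=1).
PAF = (0.59062 − 0.185) / 0.59062 ≈ 0.6868

PAF ≈ 0.687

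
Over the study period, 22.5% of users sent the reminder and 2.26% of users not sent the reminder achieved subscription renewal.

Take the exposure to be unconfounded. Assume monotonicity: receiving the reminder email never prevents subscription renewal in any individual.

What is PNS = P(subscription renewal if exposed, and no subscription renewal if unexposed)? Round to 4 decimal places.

PNS ≈ 0.2024

p₁ = 0.225, p₀ = 0.0226.
Under exogeneity and monotonicity, PNS = p₁ − p₀.
PNS = 0.225 − 0.0226 = 0.2024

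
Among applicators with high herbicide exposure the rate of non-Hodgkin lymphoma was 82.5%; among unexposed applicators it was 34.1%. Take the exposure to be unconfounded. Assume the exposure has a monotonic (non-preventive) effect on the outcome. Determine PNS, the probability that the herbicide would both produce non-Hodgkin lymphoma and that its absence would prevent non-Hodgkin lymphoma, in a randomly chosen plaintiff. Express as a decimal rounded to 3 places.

PNS ≈ 0.484

p₁ = 0.825, p₀ = 0.341.
Under exogeneity and monotonicity, PNS = p₁ − p₀.
PNS = 0.825 − 0.341 = 0.484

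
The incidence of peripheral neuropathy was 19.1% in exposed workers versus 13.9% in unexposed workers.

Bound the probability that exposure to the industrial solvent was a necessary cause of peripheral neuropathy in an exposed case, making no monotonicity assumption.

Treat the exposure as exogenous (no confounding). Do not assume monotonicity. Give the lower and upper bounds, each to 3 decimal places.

p₁ = 0.191, p₀ = 0.139.
Under exogeneity alone the bounds on PN are max{0,(p₁−p₀)/p₁} ≤ PN ≤ min{1,(1−p₀)/p₁}.
  lower = (p₁ − p₀)/p₁ = 0.052 / 0.191 ≈ 0.2723
  upper = min{1, (1 − p₀)/p₁} = 0.861 / 0.191 ≈ 4.5079 → capped at 1

0.272 ≤ PN ≤ 1.000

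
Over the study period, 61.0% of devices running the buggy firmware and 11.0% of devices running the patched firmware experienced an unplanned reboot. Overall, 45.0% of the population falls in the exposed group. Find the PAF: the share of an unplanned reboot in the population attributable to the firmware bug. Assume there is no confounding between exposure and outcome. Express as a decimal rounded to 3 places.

p₁ = 0.61, p₀ = 0.11.
Overall risk P(Y=1) = π·p₁ + (1−π)·p₀ = 0.45×0.61 + 0.55×0.11 = 0.335.
Under exogeneity, PAF = [P(Y=1) − p₀] / P(Y=1).
PAF = (0.335 − 0.11) / 0.335 ≈ 0.6716

PAF ≈ 0.672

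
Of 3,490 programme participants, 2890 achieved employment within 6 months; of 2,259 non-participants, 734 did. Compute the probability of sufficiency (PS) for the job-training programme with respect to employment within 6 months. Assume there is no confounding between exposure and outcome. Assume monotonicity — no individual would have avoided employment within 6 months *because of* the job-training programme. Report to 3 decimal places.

p₁ = P(outcome | exposed) = 2890/3490 = 0.82808
p₀ = P(outcome | unexposed) = 734/2259 = 0.32492
Under exogeneity and monotonicity, PS = (p₁ − p₀) / (1 − p₀).
PS = (0.82808 − 0.32492) / (1 − 0.32492) = 0.50316 / 0.67508 ≈ 0.7453

PS ≈ 0.745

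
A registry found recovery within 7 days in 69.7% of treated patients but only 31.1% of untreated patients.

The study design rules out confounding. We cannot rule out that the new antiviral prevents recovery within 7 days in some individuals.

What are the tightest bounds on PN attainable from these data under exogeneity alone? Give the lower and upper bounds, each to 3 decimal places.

p₁ = 0.697, p₀ = 0.311.
Under exogeneity alone the bounds on PN are max{0,(p₁−p₀)/p₁} ≤ PN ≤ min{1,(1−p₀)/p₁}.
  lower = (p₁ − p₀)/p₁ = 0.386 / 0.697 ≈ 0.5538
  upper = min{1, (1 − p₀)/p₁} = 0.689 / 0.697 ≈ 0.9885

0.554 ≤ PN ≤ 0.989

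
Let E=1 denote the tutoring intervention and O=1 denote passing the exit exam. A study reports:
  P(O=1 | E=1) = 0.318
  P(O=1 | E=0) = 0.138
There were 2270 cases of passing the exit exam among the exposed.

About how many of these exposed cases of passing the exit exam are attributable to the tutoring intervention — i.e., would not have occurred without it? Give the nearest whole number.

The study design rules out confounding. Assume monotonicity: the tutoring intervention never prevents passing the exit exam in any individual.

Let p₁ = 0.318, p₀ = 0.138.
PN = (p₁ − p₀)/p₁ = (0.318 − 0.138) / 0.318 ≈ 0.56604.
Attributable cases ≈ PN × (exposed cases) = 0.56604 × 2270 ≈ 1284.91.

about 1285 cases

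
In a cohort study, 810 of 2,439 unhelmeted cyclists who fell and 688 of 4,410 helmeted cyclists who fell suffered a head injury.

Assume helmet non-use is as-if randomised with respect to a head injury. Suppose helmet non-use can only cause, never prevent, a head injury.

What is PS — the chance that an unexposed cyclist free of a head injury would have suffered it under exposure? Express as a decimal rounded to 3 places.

p₁ = P(outcome | exposed) = 810/2439 = 0.3321
p₀ = P(outcome | unexposed) = 688/4410 = 0.15601
Under exogeneity and monotonicity, PS = (p₁ − p₀) / (1 − p₀).
PS = (0.3321 − 0.15601) / (1 − 0.15601) = 0.17609 / 0.84399 ≈ 0.2086

PS ≈ 0.209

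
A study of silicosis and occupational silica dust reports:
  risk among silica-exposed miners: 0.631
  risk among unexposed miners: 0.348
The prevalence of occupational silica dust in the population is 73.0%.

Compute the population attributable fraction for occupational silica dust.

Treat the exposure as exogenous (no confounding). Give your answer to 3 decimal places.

Let p₁ = 0.631, p₀ = 0.348.
Overall risk P(Y=1) = π·p₁ + (1−π)·p₀ = 0.73×0.631 + 0.27×0.348 = 0.55459.
Under exogeneity, PAF = [P(Y=1) − p₀] / P(Y=1).
PAF = (0.55459 − 0.348) / 0.55459 ≈ 0.3725

PAF ≈ 0.373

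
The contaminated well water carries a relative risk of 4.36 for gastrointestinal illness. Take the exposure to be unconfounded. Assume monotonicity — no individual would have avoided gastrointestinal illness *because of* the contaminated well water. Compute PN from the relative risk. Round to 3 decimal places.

PN ≈ 0.771

Under exogeneity and monotonicity, PN = (RR − 1) / RR = 1 − 1/RR.
PN = (4.36 − 1) / 4.36 = 3.36 / 4.36 ≈ 0.7706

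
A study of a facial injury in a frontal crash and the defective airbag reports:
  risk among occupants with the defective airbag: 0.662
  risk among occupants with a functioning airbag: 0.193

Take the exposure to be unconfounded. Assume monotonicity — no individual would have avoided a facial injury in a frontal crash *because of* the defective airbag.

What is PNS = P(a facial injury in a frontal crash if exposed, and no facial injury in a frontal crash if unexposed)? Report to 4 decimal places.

Let p₁ = 0.662, p₀ = 0.193.
Under exogeneity and monotonicity, PNS = p₁ − p₀.
PNS = 0.662 − 0.193 = 0.469

PNS ≈ 0.4690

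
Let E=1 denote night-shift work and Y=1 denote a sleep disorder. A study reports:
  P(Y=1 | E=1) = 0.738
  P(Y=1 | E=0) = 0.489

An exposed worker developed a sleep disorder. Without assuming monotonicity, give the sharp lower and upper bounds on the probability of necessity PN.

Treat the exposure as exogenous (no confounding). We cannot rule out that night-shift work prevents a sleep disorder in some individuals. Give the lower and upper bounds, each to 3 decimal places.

Let p₁ = 0.738, p₀ = 0.489.
Under exogeneity alone the bounds on PN are max{0,(p₁−p₀)/p₁} ≤ PN ≤ min{1,(1−p₀)/p₁}.
  lower = (p₁ − p₀)/p₁ = 0.249 / 0.738 ≈ 0.3374
  upper = min{1, (1 − p₀)/p₁} = 0.511 / 0.738 ≈ 0.6924

0.337 ≤ PN ≤ 0.692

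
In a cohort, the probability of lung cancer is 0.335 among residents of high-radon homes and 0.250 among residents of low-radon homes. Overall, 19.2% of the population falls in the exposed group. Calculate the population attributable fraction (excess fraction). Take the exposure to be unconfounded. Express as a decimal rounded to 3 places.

Let p₁ = 0.335, p₀ = 0.25.
Overall risk P(Y=1) = π·p₁ + (1−π)·p₀ = 0.192×0.335 + 0.808×0.25 = 0.26632.
Under exogeneity, PAF = [P(Y=1) − p₀] / P(Y=1).
PAF = (0.26632 − 0.25) / 0.26632 ≈ 0.0613

PAF ≈ 0.061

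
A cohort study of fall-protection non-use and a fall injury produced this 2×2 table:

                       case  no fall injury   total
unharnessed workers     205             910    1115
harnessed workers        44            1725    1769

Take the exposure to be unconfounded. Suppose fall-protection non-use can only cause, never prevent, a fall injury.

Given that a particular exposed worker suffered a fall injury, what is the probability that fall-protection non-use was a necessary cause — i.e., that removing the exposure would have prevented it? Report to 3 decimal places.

PN ≈ 0.865

p₁ = P(outcome | exposed) = 205/1115 = 0.18386
p₀ = P(outcome | unexposed) = 44/1769 = 0.024873
Under exogeneity and monotonicity, PN = (p₁ − p₀) / p₁.
PN = (0.18386 − 0.024873) / 0.18386 = 0.15898 / 0.18386 ≈ 0.8647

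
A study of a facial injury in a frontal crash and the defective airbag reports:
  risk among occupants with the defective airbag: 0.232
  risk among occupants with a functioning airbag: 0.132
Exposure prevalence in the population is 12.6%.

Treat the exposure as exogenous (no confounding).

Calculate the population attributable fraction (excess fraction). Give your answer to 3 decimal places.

Let p₁ = 0.232, p₀ = 0.132.
Overall risk P(Y=1) = π·p₁ + (1−π)·p₀ = 0.126×0.232 + 0.874×0.132 = 0.1446.
Under exogeneity, PAF = [P(Y=1) − p₀] / P(Y=1).
PAF = (0.1446 − 0.132) / 0.1446 ≈ 0.0871

PAF ≈ 0.087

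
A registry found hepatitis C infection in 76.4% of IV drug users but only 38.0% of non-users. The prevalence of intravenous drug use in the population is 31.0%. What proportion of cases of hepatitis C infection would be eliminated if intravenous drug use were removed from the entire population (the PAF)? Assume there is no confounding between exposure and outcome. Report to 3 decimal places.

p₁ = 0.764, p₀ = 0.38.
Overall risk P(Y=1) = π·p₁ + (1−π)·p₀ = 0.31×0.764 + 0.69×0.38 = 0.49904.
Under exogeneity, PAF = [P(Y=1) − p₀] / P(Y=1).
PAF = (0.49904 − 0.38) / 0.49904 ≈ 0.2385

PAF ≈ 0.239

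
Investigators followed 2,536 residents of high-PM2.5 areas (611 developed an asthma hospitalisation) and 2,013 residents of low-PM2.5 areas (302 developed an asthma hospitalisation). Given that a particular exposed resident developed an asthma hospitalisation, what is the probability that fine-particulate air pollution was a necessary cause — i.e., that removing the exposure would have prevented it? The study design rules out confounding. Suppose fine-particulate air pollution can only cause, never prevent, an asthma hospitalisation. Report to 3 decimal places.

p₁ = P(outcome | exposed) = 611/2536 = 0.24093
p₀ = P(outcome | unexposed) = 302/2013 = 0.15002
Under exogeneity and monotonicity, PN = (p₁ − p₀) / p₁.
PN = (0.24093 − 0.15002) / 0.24093 = 0.090906 / 0.24093 ≈ 0.3773

PN ≈ 0.377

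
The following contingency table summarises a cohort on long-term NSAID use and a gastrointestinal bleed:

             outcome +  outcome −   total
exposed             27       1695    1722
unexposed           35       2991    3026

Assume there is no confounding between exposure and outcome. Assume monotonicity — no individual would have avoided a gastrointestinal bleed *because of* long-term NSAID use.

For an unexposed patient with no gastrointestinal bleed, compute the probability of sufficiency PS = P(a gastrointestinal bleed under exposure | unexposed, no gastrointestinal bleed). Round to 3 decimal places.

p₁ = P(outcome | exposed) = 27/1722 = 0.015679
p₀ = P(outcome | unexposed) = 35/3026 = 0.011566
Under exogeneity and monotonicity, PS = (p₁ − p₀)/(1 − p₀).
PS = (0.015679 − 0.011566) / 0.98843 ≈ 0.0042

PS ≈ 0.004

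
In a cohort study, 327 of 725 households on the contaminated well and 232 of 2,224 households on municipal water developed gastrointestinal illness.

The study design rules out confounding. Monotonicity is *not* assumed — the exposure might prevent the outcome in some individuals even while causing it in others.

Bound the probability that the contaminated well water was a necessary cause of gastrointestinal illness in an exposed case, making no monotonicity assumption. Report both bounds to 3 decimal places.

p₁ = P(outcome | exposed) = 327/725 = 0.45103
p₀ = P(outcome | unexposed) = 232/2224 = 0.10432
Under exogeneity alone the bounds on PN are max{0,(p₁−p₀)/p₁} ≤ PN ≤ min{1,(1−p₀)/p₁}.
  lower = (p₁ − p₀)/p₁ = 0.34672 / 0.45103 ≈ 0.7687
  upper = min{1, (1 − p₀)/p₁} = 0.89568 / 0.45103 ≈ 1.9858 → capped at 1

0.769 ≤ PN ≤ 1.000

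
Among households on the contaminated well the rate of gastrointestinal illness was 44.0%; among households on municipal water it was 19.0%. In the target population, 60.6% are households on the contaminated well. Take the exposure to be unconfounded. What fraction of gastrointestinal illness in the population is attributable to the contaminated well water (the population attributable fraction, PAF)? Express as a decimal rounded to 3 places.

p₁ = 0.44, p₀ = 0.19.
Overall risk P(Y=1) = π·p₁ + (1−π)·p₀ = 0.606×0.44 + 0.394×0.19 = 0.3415.
Under exogeneity, PAF = [P(Y=1) − p₀] / P(Y=1).
PAF = (0.3415 − 0.19) / 0.3415 ≈ 0.4436

PAF ≈ 0.444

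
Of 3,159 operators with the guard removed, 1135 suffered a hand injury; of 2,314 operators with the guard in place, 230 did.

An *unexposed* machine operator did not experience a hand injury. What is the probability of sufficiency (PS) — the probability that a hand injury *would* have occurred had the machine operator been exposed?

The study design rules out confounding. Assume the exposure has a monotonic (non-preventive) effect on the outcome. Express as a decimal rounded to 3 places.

PS ≈ 0.289

p₁ = P(outcome | exposed) = 1135/3159 = 0.35929
p₀ = P(outcome | unexposed) = 230/2314 = 0.099395
Under exogeneity and monotonicity, PS = (p₁ − p₀) / (1 − p₀).
PS = (0.35929 − 0.099395) / (1 − 0.099395) = 0.2599 / 0.90061 ≈ 0.2886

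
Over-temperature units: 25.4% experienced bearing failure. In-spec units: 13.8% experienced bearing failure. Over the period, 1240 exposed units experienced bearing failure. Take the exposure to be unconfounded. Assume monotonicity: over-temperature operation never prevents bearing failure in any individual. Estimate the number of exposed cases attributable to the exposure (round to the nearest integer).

about 566 cases

p₁ = 0.254, p₀ = 0.138.
PN = (p₁ − p₀)/p₁ = (0.254 − 0.138) / 0.254 ≈ 0.45669.
Attributable cases ≈ PN × (exposed cases) = 0.45669 × 1240 ≈ 566.30.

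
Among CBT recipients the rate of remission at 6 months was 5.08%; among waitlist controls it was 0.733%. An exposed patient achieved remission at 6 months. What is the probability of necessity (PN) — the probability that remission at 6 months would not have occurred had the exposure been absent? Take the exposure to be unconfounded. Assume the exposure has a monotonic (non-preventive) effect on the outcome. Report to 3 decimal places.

PN ≈ 0.856

p₁ = 0.0508, p₀ = 0.00733.
Under exogeneity and monotonicity, PN = (p₁ − p₀) / p₁.
PN = (0.0508 − 0.00733) / 0.0508 = 0.04347 / 0.0508 ≈ 0.8557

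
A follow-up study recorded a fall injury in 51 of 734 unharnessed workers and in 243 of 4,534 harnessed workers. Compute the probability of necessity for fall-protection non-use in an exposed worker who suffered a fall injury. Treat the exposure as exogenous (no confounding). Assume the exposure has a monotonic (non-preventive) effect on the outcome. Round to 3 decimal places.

PN ≈ 0.229

p₁ = P(outcome | exposed) = 51/734 = 0.069482
p₀ = P(outcome | unexposed) = 243/4534 = 0.053595
Under exogeneity and monotonicity, PN = (p₁ − p₀) / p₁.
PN = (0.069482 − 0.053595) / 0.069482 = 0.015887 / 0.069482 ≈ 0.2287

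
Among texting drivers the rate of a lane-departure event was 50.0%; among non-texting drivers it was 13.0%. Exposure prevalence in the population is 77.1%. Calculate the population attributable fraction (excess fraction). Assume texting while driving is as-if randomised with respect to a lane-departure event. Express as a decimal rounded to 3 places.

p₁ = 0.5, p₀ = 0.13.
Overall risk P(Y=1) = π·p₁ + (1−π)·p₀ = 0.771×0.5 + 0.229×0.13 = 0.41527.
Under exogeneity, PAF = [P(Y=1) − p₀] / P(Y=1).
PAF = (0.41527 − 0.13) / 0.41527 ≈ 0.6870

PAF ≈ 0.687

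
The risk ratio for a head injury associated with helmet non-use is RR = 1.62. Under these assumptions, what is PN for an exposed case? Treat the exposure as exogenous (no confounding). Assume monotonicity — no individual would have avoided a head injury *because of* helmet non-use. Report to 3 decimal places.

Under exogeneity and monotonicity, PN = (RR − 1) / RR = 1 − 1/RR.
PN = (1.62 − 1) / 1.62 = 0.62 / 1.62 ≈ 0.3827

PN ≈ 0.383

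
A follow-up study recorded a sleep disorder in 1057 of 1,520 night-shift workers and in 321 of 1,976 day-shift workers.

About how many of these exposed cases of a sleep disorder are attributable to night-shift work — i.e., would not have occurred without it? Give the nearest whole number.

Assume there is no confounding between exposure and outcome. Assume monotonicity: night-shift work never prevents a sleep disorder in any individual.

about 810 cases

p₁ = P(outcome | exposed) = 1057/1520 = 0.69539
p₀ = P(outcome | unexposed) = 321/1976 = 0.16245
PN = (p₁ − p₀)/p₁ = (0.69539 − 0.16245) / 0.69539 ≈ 0.76639.
Attributable cases ≈ PN × (exposed cases) = 0.76639 × 1057 ≈ 810.08.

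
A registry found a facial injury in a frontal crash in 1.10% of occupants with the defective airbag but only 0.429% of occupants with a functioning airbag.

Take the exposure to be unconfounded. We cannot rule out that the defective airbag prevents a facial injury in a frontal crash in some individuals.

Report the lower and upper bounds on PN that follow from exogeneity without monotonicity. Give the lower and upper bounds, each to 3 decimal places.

0.610 ≤ PN ≤ 1.000

p₁ = 0.011, p₀ = 0.00429.
Under exogeneity alone the bounds on PN are max{0,(p₁−p₀)/p₁} ≤ PN ≤ min{1,(1−p₀)/p₁}.
  lower = (p₁ − p₀)/p₁ = 0.00671 / 0.011 ≈ 0.6100
  upper = min{1, (1 − p₀)/p₁} = 0.99571 / 0.011 ≈ 90.5191 → capped at 1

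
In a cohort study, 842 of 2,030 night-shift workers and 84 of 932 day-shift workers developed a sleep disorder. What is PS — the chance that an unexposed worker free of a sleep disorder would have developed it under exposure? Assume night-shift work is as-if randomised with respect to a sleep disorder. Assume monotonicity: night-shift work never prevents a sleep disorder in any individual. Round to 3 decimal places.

PS ≈ 0.357

p₁ = P(outcome | exposed) = 842/2030 = 0.41478
p₀ = P(outcome | unexposed) = 84/932 = 0.090129
Under exogeneity and monotonicity, PS = (p₁ − p₀) / (1 − p₀).
PS = (0.41478 − 0.090129) / (1 − 0.090129) = 0.32465 / 0.90987 ≈ 0.3568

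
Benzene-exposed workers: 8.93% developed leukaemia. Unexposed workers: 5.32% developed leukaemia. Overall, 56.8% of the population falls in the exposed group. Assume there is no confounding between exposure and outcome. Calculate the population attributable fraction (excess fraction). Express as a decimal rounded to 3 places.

PAF ≈ 0.278

p₁ = 0.0893, p₀ = 0.0532.
Overall risk P(Y=1) = π·p₁ + (1−π)·p₀ = 0.568×0.0893 + 0.432×0.0532 = 0.073705.
Under exogeneity, PAF = [P(Y=1) − p₀] / P(Y=1).
PAF = (0.073705 − 0.0532) / 0.073705 ≈ 0.2782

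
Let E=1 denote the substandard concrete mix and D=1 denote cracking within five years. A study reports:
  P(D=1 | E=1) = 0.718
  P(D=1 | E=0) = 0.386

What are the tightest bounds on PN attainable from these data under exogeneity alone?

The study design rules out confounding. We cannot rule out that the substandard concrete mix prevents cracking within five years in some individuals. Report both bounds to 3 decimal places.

Let p₁ = 0.718, p₀ = 0.386.
Under exogeneity alone the bounds on PN are max{0,(p₁−p₀)/p₁} ≤ PN ≤ min{1,(1−p₀)/p₁}.
  lower = (p₁ − p₀)/p₁ = 0.332 / 0.718 ≈ 0.4624
  upper = min{1, (1 − p₀)/p₁} = 0.614 / 0.718 ≈ 0.8552

0.462 ≤ PN ≤ 0.855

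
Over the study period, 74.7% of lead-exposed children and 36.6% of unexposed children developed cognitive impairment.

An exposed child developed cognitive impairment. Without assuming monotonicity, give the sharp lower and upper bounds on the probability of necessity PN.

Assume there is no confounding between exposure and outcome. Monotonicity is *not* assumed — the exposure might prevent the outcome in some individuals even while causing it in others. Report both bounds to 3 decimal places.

p₁ = 0.747, p₀ = 0.366.
Under exogeneity alone the bounds on PN are max{0,(p₁−p₀)/p₁} ≤ PN ≤ min{1,(1−p₀)/p₁}.
  lower = (p₁ − p₀)/p₁ = 0.381 / 0.747 ≈ 0.5100
  upper = min{1, (1 − p₀)/p₁} = 0.634 / 0.747 ≈ 0.8487

0.510 ≤ PN ≤ 0.849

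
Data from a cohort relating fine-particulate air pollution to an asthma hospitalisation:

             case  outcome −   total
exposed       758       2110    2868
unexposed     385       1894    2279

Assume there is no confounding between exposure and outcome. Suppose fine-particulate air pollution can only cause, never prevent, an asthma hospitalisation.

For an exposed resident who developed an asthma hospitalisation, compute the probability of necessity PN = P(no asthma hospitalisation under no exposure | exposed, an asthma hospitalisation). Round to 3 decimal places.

p₁ = P(outcome | exposed) = 758/2868 = 0.2643
p₀ = P(outcome | unexposed) = 385/2279 = 0.16893
Under exogeneity and monotonicity, PN = (p₁ − p₀)/p₁.
PN = (0.2643 − 0.16893) / 0.2643 ≈ 0.3608

PN ≈ 0.361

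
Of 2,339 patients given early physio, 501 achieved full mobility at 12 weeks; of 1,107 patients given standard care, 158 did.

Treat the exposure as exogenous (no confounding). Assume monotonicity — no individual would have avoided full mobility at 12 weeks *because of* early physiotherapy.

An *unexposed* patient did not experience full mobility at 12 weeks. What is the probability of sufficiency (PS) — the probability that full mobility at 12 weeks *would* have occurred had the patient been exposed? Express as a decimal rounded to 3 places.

PS ≈ 0.083

p₁ = P(outcome | exposed) = 501/2339 = 0.21419
p₀ = P(outcome | unexposed) = 158/1107 = 0.14273
Under exogeneity and monotonicity, PS = (p₁ − p₀) / (1 − p₀).
PS = (0.21419 − 0.14273) / (1 − 0.14273) = 0.071466 / 0.85727 ≈ 0.0834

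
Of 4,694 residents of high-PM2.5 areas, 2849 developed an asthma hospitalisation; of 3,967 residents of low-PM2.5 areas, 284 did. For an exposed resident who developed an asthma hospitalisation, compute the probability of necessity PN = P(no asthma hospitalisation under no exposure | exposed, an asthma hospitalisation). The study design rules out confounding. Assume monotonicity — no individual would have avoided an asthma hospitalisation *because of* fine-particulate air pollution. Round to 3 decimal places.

p₁ = P(outcome | exposed) = 2849/4694 = 0.60695
p₀ = P(outcome | unexposed) = 284/3967 = 0.071591
Under exogeneity and monotonicity, PN = (p₁ − p₀) / p₁.
PN = (0.60695 − 0.071591) / 0.60695 = 0.53535 / 0.60695 ≈ 0.8820

PN ≈ 0.882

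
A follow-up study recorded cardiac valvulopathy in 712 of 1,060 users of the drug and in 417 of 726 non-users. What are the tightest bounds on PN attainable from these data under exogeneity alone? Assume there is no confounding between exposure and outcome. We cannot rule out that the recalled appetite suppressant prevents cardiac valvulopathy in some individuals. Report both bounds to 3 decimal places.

0.145 ≤ PN ≤ 0.634

p₁ = P(outcome | exposed) = 712/1060 = 0.6717
p₀ = P(outcome | unexposed) = 417/726 = 0.57438
Under exogeneity alone the bounds on PN are max{0,(p₁−p₀)/p₁} ≤ PN ≤ min{1,(1−p₀)/p₁}.
  lower = (p₁ − p₀)/p₁ = 0.097318 / 0.6717 ≈ 0.1449
  upper = min{1, (1 − p₀)/p₁} = 0.42562 / 0.6717 ≈ 0.6336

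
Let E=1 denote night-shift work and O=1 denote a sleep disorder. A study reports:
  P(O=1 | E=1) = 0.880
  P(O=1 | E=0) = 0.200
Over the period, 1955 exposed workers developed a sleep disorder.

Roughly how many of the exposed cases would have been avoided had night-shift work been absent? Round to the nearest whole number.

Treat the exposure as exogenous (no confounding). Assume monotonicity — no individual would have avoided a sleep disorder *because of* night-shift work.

Let p₁ = 0.88, p₀ = 0.2.
PN = (p₁ − p₀)/p₁ = (0.88 − 0.2) / 0.88 ≈ 0.77273.
Attributable cases ≈ PN × (exposed cases) = 0.77273 × 1955 ≈ 1510.68.

about 1511 cases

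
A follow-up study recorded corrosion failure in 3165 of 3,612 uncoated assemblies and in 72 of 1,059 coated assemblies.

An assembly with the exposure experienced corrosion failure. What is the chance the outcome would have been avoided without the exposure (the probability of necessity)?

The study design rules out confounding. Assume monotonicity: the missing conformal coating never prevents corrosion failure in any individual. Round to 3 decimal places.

PN ≈ 0.922

p₁ = P(outcome | exposed) = 3165/3612 = 0.87625
p₀ = P(outcome | unexposed) = 72/1059 = 0.067989
Under exogeneity and monotonicity, PN = (p₁ − p₀) / p₁.
PN = (0.87625 − 0.067989) / 0.87625 = 0.80826 / 0.87625 ≈ 0.9224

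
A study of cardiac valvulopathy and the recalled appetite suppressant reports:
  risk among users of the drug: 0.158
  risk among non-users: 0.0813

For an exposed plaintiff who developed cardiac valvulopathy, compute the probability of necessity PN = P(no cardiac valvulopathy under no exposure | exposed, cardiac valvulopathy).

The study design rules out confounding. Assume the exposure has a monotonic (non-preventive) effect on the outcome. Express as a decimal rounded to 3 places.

Let p₁ = 0.158, p₀ = 0.0813.
Under exogeneity and monotonicity, PN = (p₁ − p₀) / p₁.
PN = (0.158 − 0.0813) / 0.158 = 0.0767 / 0.158 ≈ 0.4854

PN ≈ 0.485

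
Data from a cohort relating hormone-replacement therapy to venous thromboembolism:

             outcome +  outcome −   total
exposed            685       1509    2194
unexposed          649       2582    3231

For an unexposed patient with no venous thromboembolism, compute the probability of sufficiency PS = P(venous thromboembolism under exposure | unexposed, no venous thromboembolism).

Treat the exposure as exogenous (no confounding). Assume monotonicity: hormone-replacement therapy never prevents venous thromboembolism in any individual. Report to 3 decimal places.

p₁ = P(outcome | exposed) = 685/2194 = 0.31222
p₀ = P(outcome | unexposed) = 649/3231 = 0.20087
Under exogeneity and monotonicity, PS = (p₁ − p₀)/(1 − p₀).
PS = (0.31222 − 0.20087) / 0.79913 ≈ 0.1393

PS ≈ 0.139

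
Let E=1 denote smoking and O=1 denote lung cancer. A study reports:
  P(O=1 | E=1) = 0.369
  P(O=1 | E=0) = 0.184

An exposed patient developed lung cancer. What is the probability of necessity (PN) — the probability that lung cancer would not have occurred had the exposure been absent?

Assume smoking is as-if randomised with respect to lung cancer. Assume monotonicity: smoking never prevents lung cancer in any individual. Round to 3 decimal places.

PN ≈ 0.501

Let p₁ = 0.369, p₀ = 0.184.
Under exogeneity and monotonicity, PN = (p₁ − p₀) / p₁.
PN = (0.369 − 0.184) / 0.369 = 0.185 / 0.369 ≈ 0.5014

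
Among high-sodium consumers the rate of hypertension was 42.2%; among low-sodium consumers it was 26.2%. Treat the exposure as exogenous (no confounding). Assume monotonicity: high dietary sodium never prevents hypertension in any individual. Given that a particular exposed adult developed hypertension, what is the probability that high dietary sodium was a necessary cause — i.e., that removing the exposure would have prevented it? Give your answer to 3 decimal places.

PN ≈ 0.379

p₁ = 0.422, p₀ = 0.262.
Under exogeneity and monotonicity, PN = (p₁ − p₀) / p₁.
PN = (0.422 − 0.262) / 0.422 = 0.16 / 0.422 ≈ 0.3791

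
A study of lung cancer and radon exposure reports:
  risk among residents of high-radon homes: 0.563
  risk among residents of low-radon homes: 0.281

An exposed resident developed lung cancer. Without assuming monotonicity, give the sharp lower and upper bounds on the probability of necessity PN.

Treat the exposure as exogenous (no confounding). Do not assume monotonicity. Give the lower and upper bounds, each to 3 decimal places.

0.501 ≤ PN ≤ 1.000

Let p₁ = 0.563, p₀ = 0.281.
Under exogeneity alone the bounds on PN are max{0,(p₁−p₀)/p₁} ≤ PN ≤ min{1,(1−p₀)/p₁}.
  lower = (p₁ − p₀)/p₁ = 0.282 / 0.563 ≈ 0.5009
  upper = min{1, (1 − p₀)/p₁} = 0.719 / 0.563 ≈ 1.2771 → capped at 1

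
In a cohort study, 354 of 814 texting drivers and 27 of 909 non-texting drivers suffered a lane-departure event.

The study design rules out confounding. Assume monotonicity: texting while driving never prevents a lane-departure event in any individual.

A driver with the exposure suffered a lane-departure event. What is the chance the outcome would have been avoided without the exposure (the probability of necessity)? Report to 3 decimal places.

PN ≈ 0.932

p₁ = P(outcome | exposed) = 354/814 = 0.43489
p₀ = P(outcome | unexposed) = 27/909 = 0.029703
Under exogeneity and monotonicity, PN = (p₁ − p₀) / p₁.
PN = (0.43489 − 0.029703) / 0.43489 = 0.40519 / 0.43489 ≈ 0.9317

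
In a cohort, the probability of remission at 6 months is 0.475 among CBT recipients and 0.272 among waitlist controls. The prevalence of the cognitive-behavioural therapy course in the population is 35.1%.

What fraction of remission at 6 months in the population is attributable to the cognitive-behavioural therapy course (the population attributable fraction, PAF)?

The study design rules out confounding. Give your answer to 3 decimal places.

PAF ≈ 0.208

Let p₁ = 0.475, p₀ = 0.272.
Overall risk P(Y=1) = π·p₁ + (1−π)·p₀ = 0.351×0.475 + 0.649×0.272 = 0.34325.
Under exogeneity, PAF = [P(Y=1) − p₀] / P(Y=1).
PAF = (0.34325 − 0.272) / 0.34325 ≈ 0.2076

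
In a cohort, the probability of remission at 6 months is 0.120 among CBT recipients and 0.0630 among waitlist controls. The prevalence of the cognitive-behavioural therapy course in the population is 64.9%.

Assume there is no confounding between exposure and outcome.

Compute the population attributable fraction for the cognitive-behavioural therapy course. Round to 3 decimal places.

PAF ≈ 0.370

Let p₁ = 0.12, p₀ = 0.063.
Overall risk P(Y=1) = π·p₁ + (1−π)·p₀ = 0.649×0.12 + 0.351×0.063 = 0.099993.
Under exogeneity, PAF = [P(Y=1) − p₀] / P(Y=1).
PAF = (0.099993 − 0.063) / 0.099993 ≈ 0.3700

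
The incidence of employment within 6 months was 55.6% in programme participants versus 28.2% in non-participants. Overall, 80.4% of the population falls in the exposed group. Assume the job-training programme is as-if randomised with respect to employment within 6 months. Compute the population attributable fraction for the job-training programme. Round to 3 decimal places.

p₁ = 0.556, p₀ = 0.282.
Overall risk P(Y=1) = π·p₁ + (1−π)·p₀ = 0.804×0.556 + 0.196×0.282 = 0.5023.
Under exogeneity, PAF = [P(Y=1) − p₀] / P(Y=1).
PAF = (0.5023 − 0.282) / 0.5023 ≈ 0.4386

PAF ≈ 0.439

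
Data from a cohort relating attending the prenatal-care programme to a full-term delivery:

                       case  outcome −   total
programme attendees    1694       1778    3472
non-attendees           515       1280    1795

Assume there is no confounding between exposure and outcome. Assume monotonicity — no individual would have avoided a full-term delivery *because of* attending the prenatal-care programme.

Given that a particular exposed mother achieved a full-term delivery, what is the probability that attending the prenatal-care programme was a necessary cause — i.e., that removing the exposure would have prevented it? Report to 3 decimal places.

PN ≈ 0.412

p₁ = P(outcome | exposed) = 1694/3472 = 0.4879
p₀ = P(outcome | unexposed) = 515/1795 = 0.28691
Under exogeneity and monotonicity, PN = (p₁ − p₀)/p₁.
PN = (0.4879 − 0.28691) / 0.4879 ≈ 0.4120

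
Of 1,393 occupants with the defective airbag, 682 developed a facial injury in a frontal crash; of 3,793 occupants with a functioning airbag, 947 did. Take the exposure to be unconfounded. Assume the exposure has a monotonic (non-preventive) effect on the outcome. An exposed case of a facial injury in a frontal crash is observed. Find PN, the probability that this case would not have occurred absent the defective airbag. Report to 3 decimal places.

PN ≈ 0.490

p₁ = P(outcome | exposed) = 682/1393 = 0.48959
p₀ = P(outcome | unexposed) = 947/3793 = 0.24967
Under exogeneity and monotonicity, PN = (p₁ − p₀) / p₁.
PN = (0.48959 − 0.24967) / 0.48959 = 0.23992 / 0.48959 ≈ 0.4900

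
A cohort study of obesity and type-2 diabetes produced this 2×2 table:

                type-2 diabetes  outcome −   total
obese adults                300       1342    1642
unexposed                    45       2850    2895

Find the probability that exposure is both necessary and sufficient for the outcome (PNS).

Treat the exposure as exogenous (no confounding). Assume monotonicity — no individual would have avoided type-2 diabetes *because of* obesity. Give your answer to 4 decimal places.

p₁ = P(outcome | exposed) = 300/1642 = 0.1827
p₀ = P(outcome | unexposed) = 45/2895 = 0.015544
Under exogeneity and monotonicity, PNS = p₁ − p₀.
PNS = 0.1827 − 0.015544 = 0.16716

PNS ≈ 0.1672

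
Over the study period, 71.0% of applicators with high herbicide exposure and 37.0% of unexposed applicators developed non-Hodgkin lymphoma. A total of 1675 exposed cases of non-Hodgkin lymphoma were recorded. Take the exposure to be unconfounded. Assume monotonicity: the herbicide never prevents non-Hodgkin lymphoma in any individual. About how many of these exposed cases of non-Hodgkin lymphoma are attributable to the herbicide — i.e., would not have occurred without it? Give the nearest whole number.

about 802 cases

p₁ = 0.71, p₀ = 0.37.
PN = (p₁ − p₀)/p₁ = (0.71 − 0.37) / 0.71 ≈ 0.47887.
Attributable cases ≈ PN × (exposed cases) = 0.47887 × 1675 ≈ 802.11.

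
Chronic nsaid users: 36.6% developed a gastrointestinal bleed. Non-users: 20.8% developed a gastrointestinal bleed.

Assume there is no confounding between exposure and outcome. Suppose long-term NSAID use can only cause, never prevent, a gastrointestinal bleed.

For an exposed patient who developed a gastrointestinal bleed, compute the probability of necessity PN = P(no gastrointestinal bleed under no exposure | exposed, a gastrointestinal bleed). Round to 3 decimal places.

p₁ = 0.366, p₀ = 0.208.
Under exogeneity and monotonicity, PN = (p₁ − p₀) / p₁.
PN = (0.366 − 0.208) / 0.366 = 0.158 / 0.366 ≈ 0.4317

PN ≈ 0.432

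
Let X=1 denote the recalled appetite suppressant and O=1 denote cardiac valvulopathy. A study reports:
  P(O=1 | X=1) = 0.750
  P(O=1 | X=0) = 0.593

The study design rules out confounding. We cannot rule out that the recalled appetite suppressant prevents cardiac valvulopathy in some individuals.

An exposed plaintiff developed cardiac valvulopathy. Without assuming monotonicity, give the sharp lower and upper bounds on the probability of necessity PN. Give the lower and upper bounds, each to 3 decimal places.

0.209 ≤ PN ≤ 0.543

Let p₁ = 0.75, p₀ = 0.593.
Under exogeneity alone the bounds on PN are max{0,(p₁−p₀)/p₁} ≤ PN ≤ min{1,(1−p₀)/p₁}.
  lower = (p₁ − p₀)/p₁ = 0.157 / 0.75 ≈ 0.2093
  upper = min{1, (1 − p₀)/p₁} = 0.407 / 0.75 ≈ 0.5427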